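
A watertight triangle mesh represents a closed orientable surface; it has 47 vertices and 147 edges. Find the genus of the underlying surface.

Every face is a triangle and each edge borders two faces, so 3F = 2·147, giving F = 98.
χ = V − E + F = 47 − 147 + 98 = -2.
For a closed orientable surface χ = 2 − 2g, so g = (2 − (-2))/2 = 2.

2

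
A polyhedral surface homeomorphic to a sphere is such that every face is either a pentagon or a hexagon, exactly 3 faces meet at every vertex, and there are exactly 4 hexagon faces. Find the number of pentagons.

Let x be the number of pentagons; then F = 4 + x.
Edge–face incidences: 2E = 6·4 + 5·x = 24 + 5x.
Every vertex has degree 3, so 3V = 2E.
Euler: V − E + F = 2 ⇒ (2E)/3 − E + (4 + x) = 2.
Multiply by 6: 2·(2E) − 3·(2E) + 6·(4 + x) = 12, i.e. 24 + 6x − (24 + 5x) = 12.
Collecting terms: x = 12.
Then 2E = 24 + 5·12 = 84, so E = 42, V = 2E/3 = 28, F = 4 + 12 = 16.

12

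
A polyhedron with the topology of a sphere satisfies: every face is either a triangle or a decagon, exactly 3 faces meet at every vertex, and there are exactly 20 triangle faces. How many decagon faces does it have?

12

Let x be the number of decagons; then F = 20 + x.
Edge–face incidences: 2E = 3·20 + 10·x = 60 + 10x.
Every vertex has degree 3, so 3V = 2E.
Euler: V − E + F = 2 ⇒ (2E)/3 − E + (20 + x) = 2.
Multiply by 6: 2·(2E) − 3·(2E) + 6·(20 + x) = 12, i.e. 120 + 6x − (60 + 10x) = 12.
Collecting terms: −4x + 60 = 12, so −4x = −48, so x = 12.
Then 2E = 60 + 10·12 = 180, so E = 90, V = 2E/3 = 60, F = 20 + 12 = 32.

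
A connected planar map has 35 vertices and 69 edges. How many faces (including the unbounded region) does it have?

36

Euler's formula for a connected plane graph: V − E + F = 2, so F = 2 − 35 + 69 = 36.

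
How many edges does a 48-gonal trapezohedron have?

192

The n-trapezohedron (dual of the n-antiprism) has V = 2·48 + 2 = 98, E = 4·48 = 192, F = 2·48 = 96.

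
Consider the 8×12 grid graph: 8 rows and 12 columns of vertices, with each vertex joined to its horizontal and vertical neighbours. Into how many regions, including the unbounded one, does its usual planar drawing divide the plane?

The grid has V = 8·12 = 96 vertices and E = 8·11 + 12·7 = 172 edges.
F = 2 − V + E = 2 − 96 + 172 = 78.

78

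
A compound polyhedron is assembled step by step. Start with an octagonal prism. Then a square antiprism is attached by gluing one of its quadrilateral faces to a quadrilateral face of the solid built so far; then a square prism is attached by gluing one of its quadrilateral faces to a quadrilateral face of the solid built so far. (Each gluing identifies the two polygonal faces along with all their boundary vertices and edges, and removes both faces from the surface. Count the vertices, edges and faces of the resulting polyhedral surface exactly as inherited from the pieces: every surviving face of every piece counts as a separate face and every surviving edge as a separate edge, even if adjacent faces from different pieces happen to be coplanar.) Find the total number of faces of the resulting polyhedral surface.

An octagonal prism: V=16, E=24, F=10.
Attach a square antiprism (V=8, E=16, F=10) along a 4-gon: merge 4 vertices and 4 edges, delete both glued faces → V=20, E=36, F=18.
Attach a square prism (V=8, E=12, F=6) along a 4-gon: merge 4 vertices and 4 edges, delete both glued faces → V=24, E=44, F=22.
Check: V − E + F = 24 − 44 + 22 = 2.

22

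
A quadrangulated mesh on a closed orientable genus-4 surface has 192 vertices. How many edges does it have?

χ = 2 − 2·4 = -6, and every face is a square so 4F = 2E.
V − E + F = -6 with E = 4F/2 gives 192 − (4/2 − 1)·F = -6, so F = 198 and E = 396.

396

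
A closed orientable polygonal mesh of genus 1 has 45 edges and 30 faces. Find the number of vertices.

For a closed orientable surface of genus 1, χ = 2 − 2·1 = 0.
V = 0 + E − F = 0 + 45 − 30 = 15.

15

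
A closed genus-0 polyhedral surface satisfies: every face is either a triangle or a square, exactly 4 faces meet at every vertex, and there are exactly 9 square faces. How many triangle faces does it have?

Let x be the number of triangles; then F = 9 + x.
Edge–face incidences: 2E = 4·9 + 3·x = 36 + 3x.
Every vertex has degree 4, so 4V = 2E.
Euler: V − E + F = 2 ⇒ (2E)/4 − E + (9 + x) = 2.
Multiply by 8: 2·(2E) − 4·(2E) + 8·(9 + x) = 16, i.e. 72 + 8x − 2·(36 + 3x) = 16.
Collecting terms: 2x = 16, so x = 8.
Then 2E = 36 + 3·8 = 60, so E = 30, V = 2E/4 = 15, F = 9 + 8 = 17.

8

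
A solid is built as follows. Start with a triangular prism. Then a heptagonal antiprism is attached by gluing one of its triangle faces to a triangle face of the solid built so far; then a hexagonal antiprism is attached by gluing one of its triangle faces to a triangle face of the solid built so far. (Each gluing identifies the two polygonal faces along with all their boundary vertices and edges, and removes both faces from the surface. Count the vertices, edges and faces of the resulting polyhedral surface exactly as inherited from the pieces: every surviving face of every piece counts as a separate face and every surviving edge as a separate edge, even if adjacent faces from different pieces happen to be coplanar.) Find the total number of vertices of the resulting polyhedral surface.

A triangular prism: V=6, E=9, F=5.
Attach a heptagonal antiprism (V=14, E=28, F=16) along a 3-gon: merge 3 vertices and 3 edges, delete both glued faces → V=17, E=34, F=19.
Attach a hexagonal antiprism (V=12, E=24, F=14) along a 3-gon: merge 3 vertices and 3 edges, delete both glued faces → V=26, E=55, F=31.
Check: V − E + F = 26 − 55 + 31 = 2.

26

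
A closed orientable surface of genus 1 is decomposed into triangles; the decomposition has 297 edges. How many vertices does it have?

χ = 2 − 2·1 = 0, and every face is a triangle so 3F = 2E.
F = 2E/3 = 198. Then V = 0 + E − F = 0 + 297 − 198 = 99.

99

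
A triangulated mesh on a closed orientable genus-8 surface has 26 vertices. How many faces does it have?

80

χ = 2 − 2·8 = -14, and every face is a triangle so 3F = 2E.
V − E + F = -14 with E = 3F/2 gives 26 − (3/2 − 1)·F = -14, so F = 80 and E = 120.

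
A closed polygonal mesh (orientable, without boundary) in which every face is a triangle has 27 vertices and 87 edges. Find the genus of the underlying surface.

Every face is a triangle and each edge borders two faces, so 3F = 2·87, giving F = 58.
χ = V − E + F = 27 − 87 + 58 = -2.
For a closed orientable surface χ = 2 − 2g, so g = (2 − (-2))/2 = 2.

2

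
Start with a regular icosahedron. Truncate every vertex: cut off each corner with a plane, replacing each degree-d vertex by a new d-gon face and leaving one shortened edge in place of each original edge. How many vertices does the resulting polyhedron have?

The base solid has V = 12, E = 30, F = 20.
Truncation replaces each original edge-end by a new vertex, so V′ = 2E = 60.
Each original edge survives, and each old vertex of degree d contributes d new edges; summing degrees gives Σd = 2E, so E′ = E + 2E = 3E = 90.
Each original face survives and each original vertex becomes one new face: F′ = F + V = 32.

60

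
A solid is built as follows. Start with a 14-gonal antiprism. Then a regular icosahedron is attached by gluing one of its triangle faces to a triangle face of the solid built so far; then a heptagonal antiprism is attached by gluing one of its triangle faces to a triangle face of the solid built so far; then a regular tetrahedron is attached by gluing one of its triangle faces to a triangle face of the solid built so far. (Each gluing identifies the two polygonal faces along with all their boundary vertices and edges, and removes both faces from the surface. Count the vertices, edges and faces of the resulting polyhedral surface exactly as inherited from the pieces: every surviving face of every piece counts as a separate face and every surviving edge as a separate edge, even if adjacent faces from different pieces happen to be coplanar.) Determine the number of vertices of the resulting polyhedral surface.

49

A 14-gonal antiprism: V=28, E=56, F=30.
Attach a regular icosahedron (V=12, E=30, F=20) along a 3-gon: merge 3 vertices and 3 edges, delete both glued faces → V=37, E=83, F=48.
Attach a heptagonal antiprism (V=14, E=28, F=16) along a 3-gon: merge 3 vertices and 3 edges, delete both glued faces → V=48, E=108, F=62.
Attach a regular tetrahedron (V=4, E=6, F=4) along a 3-gon: merge 3 vertices and 3 edges, delete both glued faces → V=49, E=111, F=64.
Check: V − E + F = 49 − 111 + 64 = 2.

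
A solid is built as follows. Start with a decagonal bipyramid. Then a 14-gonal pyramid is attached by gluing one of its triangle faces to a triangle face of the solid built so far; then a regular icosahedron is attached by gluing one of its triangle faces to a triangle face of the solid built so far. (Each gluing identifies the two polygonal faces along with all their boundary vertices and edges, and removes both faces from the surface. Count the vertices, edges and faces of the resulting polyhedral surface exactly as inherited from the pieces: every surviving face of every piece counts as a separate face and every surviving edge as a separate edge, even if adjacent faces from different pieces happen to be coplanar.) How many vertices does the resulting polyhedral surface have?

33

A decagonal bipyramid: V=12, E=30, F=20.
Attach a 14-gonal pyramid (V=15, E=28, F=15) along a 3-gon: merge 3 vertices and 3 edges, delete both glued faces → V=24, E=55, F=33.
Attach a regular icosahedron (V=12, E=30, F=20) along a 3-gon: merge 3 vertices and 3 edges, delete both glued faces → V=33, E=82, F=51.
Check: V − E + F = 33 − 82 + 51 = 2.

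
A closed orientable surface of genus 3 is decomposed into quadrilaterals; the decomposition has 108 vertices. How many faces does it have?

χ = 2 − 2·3 = -4, and every face is a square so 4F = 2E.
V − E + F = -4 with E = 4F/2 gives 108 − (4/2 − 1)·F = -4, so F = 112 and E = 224.

112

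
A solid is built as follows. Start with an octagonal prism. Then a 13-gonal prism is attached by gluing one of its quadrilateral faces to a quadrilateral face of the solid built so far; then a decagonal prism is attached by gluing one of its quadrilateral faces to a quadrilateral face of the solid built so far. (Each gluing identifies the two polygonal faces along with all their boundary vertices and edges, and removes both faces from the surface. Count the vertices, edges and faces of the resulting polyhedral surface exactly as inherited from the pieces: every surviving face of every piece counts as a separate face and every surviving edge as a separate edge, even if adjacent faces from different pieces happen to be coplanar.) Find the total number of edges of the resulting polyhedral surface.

An octagonal prism: V=16, E=24, F=10.
Attach a 13-gonal prism (V=26, E=39, F=15) along a 4-gon: merge 4 vertices and 4 edges, delete both glued faces → V=38, E=59, F=23.
Attach a decagonal prism (V=20, E=30, F=12) along a 4-gon: merge 4 vertices and 4 edges, delete both glued faces → V=54, E=85, F=33.
Check: V − E + F = 54 − 85 + 33 = 2.

85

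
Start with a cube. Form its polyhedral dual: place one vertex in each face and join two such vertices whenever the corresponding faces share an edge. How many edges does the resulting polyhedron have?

The base solid has V = 8, E = 12, F = 6.
The dual swaps V and F and preserves E: V′ = F = 6, E′ = E = 12, F′ = V = 8.

12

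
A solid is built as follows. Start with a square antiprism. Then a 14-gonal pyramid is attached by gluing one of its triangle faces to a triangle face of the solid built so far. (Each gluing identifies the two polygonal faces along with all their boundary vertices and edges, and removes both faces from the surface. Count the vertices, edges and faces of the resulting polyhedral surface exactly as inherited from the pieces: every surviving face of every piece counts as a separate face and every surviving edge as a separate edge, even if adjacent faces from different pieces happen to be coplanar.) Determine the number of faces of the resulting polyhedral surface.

23

A square antiprism: V=8, E=16, F=10.
Attach a 14-gonal pyramid (V=15, E=28, F=15) along a 3-gon: merge 3 vertices and 3 edges, delete both glued faces → V=20, E=41, F=23.
Check: V − E + F = 20 − 41 + 23 = 2.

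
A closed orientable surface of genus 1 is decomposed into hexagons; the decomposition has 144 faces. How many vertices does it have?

288

χ = 2 − 2·1 = 0, and every face is a hexagon so 6F = 2E.
E = 6·144/2 = 432. Then V = 0 + E − F = 0 + 432 − 144 = 288.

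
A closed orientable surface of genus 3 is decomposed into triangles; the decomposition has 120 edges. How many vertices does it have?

36

χ = 2 − 2·3 = -4, and every face is a triangle so 3F = 2E.
F = 2E/3 = 80. Then V = -4 + E − F = -4 + 120 − 80 = 36.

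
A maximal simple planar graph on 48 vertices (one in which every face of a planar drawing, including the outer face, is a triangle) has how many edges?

138

In a plane triangulation 3F = 2E and V − E + F = 2, so E = 3V − 6 = 3·48 − 6 = 138.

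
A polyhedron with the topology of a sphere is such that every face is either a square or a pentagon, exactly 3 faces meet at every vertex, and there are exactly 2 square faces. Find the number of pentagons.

Let x be the number of pentagons; then F = 2 + x.
Edge–face incidences: 2E = 4·2 + 5·x = 8 + 5x.
Every vertex has degree 3, so 3V = 2E.
Euler: V − E + F = 2 ⇒ (2E)/3 − E + (2 + x) = 2.
Multiply by 6: 2·(2E) − 3·(2E) + 6·(2 + x) = 12, i.e. 12 + 6x − (8 + 5x) = 12.
Collecting terms: x + 4 = 12, so x = 8.
Then 2E = 8 + 5·8 = 48, so E = 24, V = 2E/3 = 16, F = 2 + 8 = 10.

8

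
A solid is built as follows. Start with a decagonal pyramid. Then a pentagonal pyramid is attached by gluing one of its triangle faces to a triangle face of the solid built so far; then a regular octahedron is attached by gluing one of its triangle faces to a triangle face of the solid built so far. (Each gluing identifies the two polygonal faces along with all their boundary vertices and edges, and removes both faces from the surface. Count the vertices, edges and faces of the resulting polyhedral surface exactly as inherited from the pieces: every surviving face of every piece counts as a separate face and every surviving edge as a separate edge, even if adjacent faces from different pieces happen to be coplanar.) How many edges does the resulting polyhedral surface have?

A decagonal pyramid: V=11, E=20, F=11.
Attach a pentagonal pyramid (V=6, E=10, F=6) along a 3-gon: merge 3 vertices and 3 edges, delete both glued faces → V=14, E=27, F=15.
Attach a regular octahedron (V=6, E=12, F=8) along a 3-gon: merge 3 vertices and 3 edges, delete both glued faces → V=17, E=36, F=21.
Check: V − E + F = 17 − 36 + 21 = 2.

36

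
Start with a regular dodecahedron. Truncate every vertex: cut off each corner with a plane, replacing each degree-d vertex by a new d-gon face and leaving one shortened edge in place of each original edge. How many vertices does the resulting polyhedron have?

60

The base solid has V = 20, E = 30, F = 12.
Truncation replaces each original edge-end by a new vertex, so V′ = 2E = 60.
Each original edge survives, and each old vertex of degree d contributes d new edges; summing degrees gives Σd = 2E, so E′ = E + 2E = 3E = 90.
Each original face survives and each original vertex becomes one new face: F′ = F + V = 32.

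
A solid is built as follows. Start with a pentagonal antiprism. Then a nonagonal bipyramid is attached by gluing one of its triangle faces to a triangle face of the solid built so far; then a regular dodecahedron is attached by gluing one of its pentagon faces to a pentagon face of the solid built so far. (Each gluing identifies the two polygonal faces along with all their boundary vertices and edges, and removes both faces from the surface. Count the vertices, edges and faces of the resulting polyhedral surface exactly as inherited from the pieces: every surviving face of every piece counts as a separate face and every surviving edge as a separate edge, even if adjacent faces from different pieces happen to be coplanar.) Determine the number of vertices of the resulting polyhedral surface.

A pentagonal antiprism: V=10, E=20, F=12.
Attach a nonagonal bipyramid (V=11, E=27, F=18) along a 3-gon: merge 3 vertices and 3 edges, delete both glued faces → V=18, E=44, F=28.
Attach a regular dodecahedron (V=20, E=30, F=12) along a 5-gon: merge 5 vertices and 5 edges, delete both glued faces → V=33, E=69, F=38.
Check: V − E + F = 33 − 69 + 38 = 2.

33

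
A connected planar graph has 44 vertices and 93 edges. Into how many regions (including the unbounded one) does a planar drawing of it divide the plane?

Euler's formula for a connected plane graph: V − E + F = 2, so F = 2 − 44 + 93 = 51.

51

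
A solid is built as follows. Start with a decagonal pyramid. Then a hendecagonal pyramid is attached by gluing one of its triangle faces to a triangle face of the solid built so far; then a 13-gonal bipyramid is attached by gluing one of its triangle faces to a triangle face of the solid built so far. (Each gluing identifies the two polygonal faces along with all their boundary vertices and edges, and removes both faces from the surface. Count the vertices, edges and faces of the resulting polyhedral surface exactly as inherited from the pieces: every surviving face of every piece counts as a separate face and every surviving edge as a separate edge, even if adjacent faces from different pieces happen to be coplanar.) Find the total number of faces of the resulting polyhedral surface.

45

A decagonal pyramid: V=11, E=20, F=11.
Attach a hendecagonal pyramid (V=12, E=22, F=12) along a 3-gon: merge 3 vertices and 3 edges, delete both glued faces → V=20, E=39, F=21.
Attach a 13-gonal bipyramid (V=15, E=39, F=26) along a 3-gon: merge 3 vertices and 3 edges, delete both glued faces → V=32, E=75, F=45.
Check: V − E + F = 32 − 75 + 45 = 2.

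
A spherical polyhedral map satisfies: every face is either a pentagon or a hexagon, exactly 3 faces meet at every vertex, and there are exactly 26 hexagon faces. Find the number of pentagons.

12

Let x be the number of pentagons; then F = 26 + x.
Edge–face incidences: 2E = 6·26 + 5·x = 156 + 5x.
Every vertex has degree 3, so 3V = 2E.
Euler: V − E + F = 2 ⇒ (2E)/3 − E + (26 + x) = 2.
Multiply by 6: 2·(2E) − 3·(2E) + 6·(26 + x) = 12, i.e. 156 + 6x − (156 + 5x) = 12.
Collecting terms: x = 12.
Then 2E = 156 + 5·12 = 216, so E = 108, V = 2E/3 = 72, F = 26 + 12 = 38.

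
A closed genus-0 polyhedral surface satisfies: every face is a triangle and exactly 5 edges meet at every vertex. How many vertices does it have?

Each face has 3 edges and each edge borders two faces, so 2E = 3F.
Each vertex has degree 5, so 5V = 2E and hence V = 3F/5.
Euler: V − E + F = 2 ⇒ (3F/5) − (3F/2) + F = 2.
Multiply by 10: (6 − 15 + 10)F = 20, i.e. 1F = 20.
So F = 20, E = 3·20/2 = 30, V = 3·20/5 = 12.

12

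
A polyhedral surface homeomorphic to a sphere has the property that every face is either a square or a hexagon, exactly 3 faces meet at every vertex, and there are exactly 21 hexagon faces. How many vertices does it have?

Let x be the number of squares; then F = 21 + x.
Edge–face incidences: 2E = 6·21 + 4·x = 126 + 4x.
Every vertex has degree 3, so 3V = 2E.
Euler: V − E + F = 2 ⇒ (2E)/3 − E + (21 + x) = 2.
Multiply by 6: 2·(2E) − 3·(2E) + 6·(21 + x) = 12, i.e. 126 + 6x − (126 + 4x) = 12.
Collecting terms: 2x = 12, so x = 6.
Then 2E = 126 + 4·6 = 150, so E = 75, V = 2E/3 = 50, F = 21 + 6 = 27.

50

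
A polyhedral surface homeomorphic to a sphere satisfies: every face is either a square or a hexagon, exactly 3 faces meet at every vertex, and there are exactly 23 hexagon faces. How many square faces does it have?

6

Let x be the number of squares; then F = 23 + x.
Edge–face incidences: 2E = 6·23 + 4·x = 138 + 4x.
Every vertex has degree 3, so 3V = 2E.
Euler: V − E + F = 2 ⇒ (2E)/3 − E + (23 + x) = 2.
Multiply by 6: 2·(2E) − 3·(2E) + 6·(23 + x) = 12, i.e. 138 + 6x − (138 + 4x) = 12.
Collecting terms: 2x = 12, so x = 6.
Then 2E = 138 + 4·6 = 162, so E = 81, V = 2E/3 = 54, F = 23 + 6 = 29.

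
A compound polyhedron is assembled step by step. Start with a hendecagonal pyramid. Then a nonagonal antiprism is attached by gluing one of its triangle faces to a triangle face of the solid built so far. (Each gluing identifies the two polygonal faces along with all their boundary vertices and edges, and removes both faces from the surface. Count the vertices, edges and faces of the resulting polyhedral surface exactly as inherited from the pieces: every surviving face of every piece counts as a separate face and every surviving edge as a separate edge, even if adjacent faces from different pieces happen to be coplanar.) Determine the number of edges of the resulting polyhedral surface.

A hendecagonal pyramid: V=12, E=22, F=12.
Attach a nonagonal antiprism (V=18, E=36, F=20) along a 3-gon: merge 3 vertices and 3 edges, delete both glued faces → V=27, E=55, F=30.
Check: V − E + F = 27 − 55 + 30 = 2.

55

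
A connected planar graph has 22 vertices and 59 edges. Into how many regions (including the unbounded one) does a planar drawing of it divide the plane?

39

Euler's formula for a connected plane graph: V − E + F = 2, so F = 2 − 22 + 59 = 39.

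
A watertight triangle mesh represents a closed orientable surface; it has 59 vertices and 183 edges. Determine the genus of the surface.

2

Every face is a triangle and each edge borders two faces, so 3F = 2·183, giving F = 122.
χ = V − E + F = 59 − 183 + 122 = -2.
For a closed orientable surface χ = 2 − 2g, so g = (2 − (-2))/2 = 2.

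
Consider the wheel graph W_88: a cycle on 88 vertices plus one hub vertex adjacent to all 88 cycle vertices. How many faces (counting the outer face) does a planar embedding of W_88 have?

89

W_88 has V = 88 + 1 = 89 vertices and E = 2·88 = 176 edges.
By Euler's formula F = 2 − V + E = 2 − 89 + 176 = 89.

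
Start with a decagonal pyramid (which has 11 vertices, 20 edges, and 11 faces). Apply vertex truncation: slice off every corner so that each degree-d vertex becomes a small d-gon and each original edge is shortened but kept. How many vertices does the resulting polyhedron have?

40

Truncation replaces each original edge-end by a new vertex, so V′ = 2E = 40.
Each original edge survives, and each old vertex of degree d contributes d new edges; summing degrees gives Σd = 2E, so E′ = E + 2E = 3E = 60.
Each original face survives and each original vertex becomes one new face: F′ = F + V = 22.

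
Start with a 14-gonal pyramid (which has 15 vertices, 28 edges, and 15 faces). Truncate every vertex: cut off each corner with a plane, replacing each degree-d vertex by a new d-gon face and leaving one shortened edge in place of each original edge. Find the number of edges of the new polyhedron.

Truncation replaces each original edge-end by a new vertex, so V′ = 2E = 56.
Each original edge survives, and each old vertex of degree d contributes d new edges; summing degrees gives Σd = 2E, so E′ = E + 2E = 3E = 84.
Each original face survives and each original vertex becomes one new face: F′ = F + V = 30.

84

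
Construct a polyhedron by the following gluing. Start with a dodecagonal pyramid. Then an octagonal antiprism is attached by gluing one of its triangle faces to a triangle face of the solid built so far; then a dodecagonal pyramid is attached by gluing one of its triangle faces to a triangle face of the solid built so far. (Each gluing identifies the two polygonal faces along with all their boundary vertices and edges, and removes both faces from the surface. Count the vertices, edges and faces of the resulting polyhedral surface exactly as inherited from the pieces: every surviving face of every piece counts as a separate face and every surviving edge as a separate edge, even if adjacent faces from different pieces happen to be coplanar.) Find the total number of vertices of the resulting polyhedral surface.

36

A dodecagonal pyramid: V=13, E=24, F=13.
Attach an octagonal antiprism (V=16, E=32, F=18) along a 3-gon: merge 3 vertices and 3 edges, delete both glued faces → V=26, E=53, F=29.
Attach a dodecagonal pyramid (V=13, E=24, F=13) along a 3-gon: merge 3 vertices and 3 edges, delete both glued faces → V=36, E=74, F=40.
Check: V − E + F = 36 − 74 + 40 = 2.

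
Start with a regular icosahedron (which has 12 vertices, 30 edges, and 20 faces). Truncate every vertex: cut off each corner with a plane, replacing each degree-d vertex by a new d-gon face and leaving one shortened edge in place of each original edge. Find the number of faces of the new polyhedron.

32

Truncation replaces each original edge-end by a new vertex, so V′ = 2E = 60.
Each original edge survives, and each old vertex of degree d contributes d new edges; summing degrees gives Σd = 2E, so E′ = E + 2E = 3E = 90.
Each original face survives and each original vertex becomes one new face: F′ = F + V = 32.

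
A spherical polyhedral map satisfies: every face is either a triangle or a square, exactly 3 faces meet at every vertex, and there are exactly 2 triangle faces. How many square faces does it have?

3

Let x be the number of squares; then F = 2 + x.
Edge–face incidences: 2E = 3·2 + 4·x = 6 + 4x.
Every vertex has degree 3, so 3V = 2E.
Euler: V − E + F = 2 ⇒ (2E)/3 − E + (2 + x) = 2.
Multiply by 6: 2·(2E) − 3·(2E) + 6·(2 + x) = 12, i.e. 12 + 6x − (6 + 4x) = 12.
Collecting terms: 2x + 6 = 12, so 2x = 6, so x = 3.
Then 2E = 6 + 4·3 = 18, so E = 9, V = 2E/3 = 6, F = 2 + 3 = 5.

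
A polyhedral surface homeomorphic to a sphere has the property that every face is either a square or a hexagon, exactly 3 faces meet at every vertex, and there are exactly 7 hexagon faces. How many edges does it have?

Let x be the number of squares; then F = 7 + x.
Edge–face incidences: 2E = 6·7 + 4·x = 42 + 4x.
Every vertex has degree 3, so 3V = 2E.
Euler: V − E + F = 2 ⇒ (2E)/3 − E + (7 + x) = 2.
Multiply by 6: 2·(2E) − 3·(2E) + 6·(7 + x) = 12, i.e. 42 + 6x − (42 + 4x) = 12.
Collecting terms: 2x = 12, so x = 6.
Then 2E = 42 + 4·6 = 66, so E = 33, V = 2E/3 = 22, F = 7 + 6 = 13.

33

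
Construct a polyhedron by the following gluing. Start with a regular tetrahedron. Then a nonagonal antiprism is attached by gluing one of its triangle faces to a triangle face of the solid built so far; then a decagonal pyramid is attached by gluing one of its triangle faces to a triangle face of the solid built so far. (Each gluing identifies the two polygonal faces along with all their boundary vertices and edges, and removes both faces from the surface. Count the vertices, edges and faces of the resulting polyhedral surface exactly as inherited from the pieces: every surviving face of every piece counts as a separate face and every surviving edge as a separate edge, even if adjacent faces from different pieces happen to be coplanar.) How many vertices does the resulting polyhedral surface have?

A regular tetrahedron: V=4, E=6, F=4.
Attach a nonagonal antiprism (V=18, E=36, F=20) along a 3-gon: merge 3 vertices and 3 edges, delete both glued faces → V=19, E=39, F=22.
Attach a decagonal pyramid (V=11, E=20, F=11) along a 3-gon: merge 3 vertices and 3 edges, delete both glued faces → V=27, E=56, F=31.
Check: V − E + F = 27 − 56 + 31 = 2.

27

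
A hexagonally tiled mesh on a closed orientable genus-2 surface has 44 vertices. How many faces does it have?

χ = 2 − 2·2 = -2, and every face is a hexagon so 6F = 2E.
V − E + F = -2 with E = 6F/2 gives 44 − (6/2 − 1)·F = -2, so F = 23 and E = 69.

23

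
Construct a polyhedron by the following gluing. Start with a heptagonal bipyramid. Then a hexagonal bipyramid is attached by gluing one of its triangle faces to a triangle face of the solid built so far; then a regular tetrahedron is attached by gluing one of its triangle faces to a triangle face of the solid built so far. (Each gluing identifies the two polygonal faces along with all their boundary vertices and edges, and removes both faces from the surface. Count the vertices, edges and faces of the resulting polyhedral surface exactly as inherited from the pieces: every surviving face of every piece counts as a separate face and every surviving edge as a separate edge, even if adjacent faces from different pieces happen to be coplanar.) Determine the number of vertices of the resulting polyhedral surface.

A heptagonal bipyramid: V=9, E=21, F=14.
Attach a hexagonal bipyramid (V=8, E=18, F=12) along a 3-gon: merge 3 vertices and 3 edges, delete both glued faces → V=14, E=36, F=24.
Attach a regular tetrahedron (V=4, E=6, F=4) along a 3-gon: merge 3 vertices and 3 edges, delete both glued faces → V=15, E=39, F=26.
Check: V − E + F = 15 − 39 + 26 = 2.

15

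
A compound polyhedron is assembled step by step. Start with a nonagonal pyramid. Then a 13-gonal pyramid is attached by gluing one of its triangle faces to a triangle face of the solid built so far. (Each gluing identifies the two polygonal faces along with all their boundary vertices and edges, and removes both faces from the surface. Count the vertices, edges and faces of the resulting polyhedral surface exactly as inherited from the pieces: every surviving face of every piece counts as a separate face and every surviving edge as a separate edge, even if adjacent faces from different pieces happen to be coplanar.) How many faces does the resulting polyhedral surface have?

22

A nonagonal pyramid: V=10, E=18, F=10.
Attach a 13-gonal pyramid (V=14, E=26, F=14) along a 3-gon: merge 3 vertices and 3 edges, delete both glued faces → V=21, E=41, F=22.
Check: V − E + F = 21 − 41 + 22 = 2.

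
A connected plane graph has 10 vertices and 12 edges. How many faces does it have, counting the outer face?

4

Euler's formula for a connected plane graph: V − E + F = 2, so F = 2 − 10 + 12 = 4.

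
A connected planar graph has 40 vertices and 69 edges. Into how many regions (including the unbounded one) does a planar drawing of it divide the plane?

31

Euler's formula for a connected plane graph: V − E + F = 2, so F = 2 − 40 + 69 = 31.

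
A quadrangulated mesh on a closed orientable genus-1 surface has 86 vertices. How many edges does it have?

χ = 2 − 2·1 = 0, and every face is a square so 4F = 2E.
V − E + F = 0 with E = 4F/2 gives 86 − (4/2 − 1)·F = 0, so F = 86 and E = 172.

172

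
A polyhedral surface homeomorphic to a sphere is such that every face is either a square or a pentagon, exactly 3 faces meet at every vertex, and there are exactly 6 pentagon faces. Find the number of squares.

3

Let x be the number of squares; then F = 6 + x.
Edge–face incidences: 2E = 5·6 + 4·x = 30 + 4x.
Every vertex has degree 3, so 3V = 2E.
Euler: V − E + F = 2 ⇒ (2E)/3 − E + (6 + x) = 2.
Multiply by 6: 2·(2E) − 3·(2E) + 6·(6 + x) = 12, i.e. 36 + 6x − (30 + 4x) = 12.
Collecting terms: 2x + 6 = 12, so 2x = 6, so x = 3.
Then 2E = 30 + 4·3 = 42, so E = 21, V = 2E/3 = 14, F = 6 + 3 = 9.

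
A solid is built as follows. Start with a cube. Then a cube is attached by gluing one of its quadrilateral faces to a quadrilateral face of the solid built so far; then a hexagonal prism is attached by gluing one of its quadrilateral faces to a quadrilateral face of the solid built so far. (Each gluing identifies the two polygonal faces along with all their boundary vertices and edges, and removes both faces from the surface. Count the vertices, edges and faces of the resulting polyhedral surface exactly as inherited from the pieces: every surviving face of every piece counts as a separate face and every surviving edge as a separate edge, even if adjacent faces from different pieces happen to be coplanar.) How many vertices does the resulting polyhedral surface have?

20

A cube: V=8, E=12, F=6.
Attach a cube (V=8, E=12, F=6) along a 4-gon: merge 4 vertices and 4 edges, delete both glued faces → V=12, E=20, F=10.
Attach a hexagonal prism (V=12, E=18, F=8) along a 4-gon: merge 4 vertices and 4 edges, delete both glued faces → V=20, E=34, F=16.
Check: V − E + F = 20 − 34 + 16 = 2.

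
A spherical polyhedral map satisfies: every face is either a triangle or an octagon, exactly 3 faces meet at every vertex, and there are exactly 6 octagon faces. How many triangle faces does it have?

8

Let x be the number of triangles; then F = 6 + x.
Edge–face incidences: 2E = 8·6 + 3·x = 48 + 3x.
Every vertex has degree 3, so 3V = 2E.
Euler: V − E + F = 2 ⇒ (2E)/3 − E + (6 + x) = 2.
Multiply by 6: 2·(2E) − 3·(2E) + 6·(6 + x) = 12, i.e. 36 + 6x − (48 + 3x) = 12.
Collecting terms: 3x − 12 = 12, so 3x = 24, so x = 8.
Then 2E = 48 + 3·8 = 72, so E = 36, V = 2E/3 = 24, F = 6 + 8 = 14.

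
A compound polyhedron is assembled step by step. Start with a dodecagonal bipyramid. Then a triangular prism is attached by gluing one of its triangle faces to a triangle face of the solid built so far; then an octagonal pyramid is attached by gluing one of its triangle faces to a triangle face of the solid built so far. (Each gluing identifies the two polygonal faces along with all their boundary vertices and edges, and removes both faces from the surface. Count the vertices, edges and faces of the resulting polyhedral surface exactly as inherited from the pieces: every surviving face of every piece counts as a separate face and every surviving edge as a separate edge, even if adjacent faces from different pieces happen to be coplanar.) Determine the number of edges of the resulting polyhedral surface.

A dodecagonal bipyramid: V=14, E=36, F=24.
Attach a triangular prism (V=6, E=9, F=5) along a 3-gon: merge 3 vertices and 3 edges, delete both glued faces → V=17, E=42, F=27.
Attach an octagonal pyramid (V=9, E=16, F=9) along a 3-gon: merge 3 vertices and 3 edges, delete both glued faces → V=23, E=55, F=34.
Check: V − E + F = 23 − 55 + 34 = 2.

55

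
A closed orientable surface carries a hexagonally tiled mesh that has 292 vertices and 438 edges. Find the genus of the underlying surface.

Every face is a hexagon and each edge borders two faces, so 6F = 2·438, giving F = 146.
χ = V − E + F = 292 − 438 + 146 = 0.
For a closed orientable surface χ = 2 − 2g, so g = (2 − (0))/2 = 1.

1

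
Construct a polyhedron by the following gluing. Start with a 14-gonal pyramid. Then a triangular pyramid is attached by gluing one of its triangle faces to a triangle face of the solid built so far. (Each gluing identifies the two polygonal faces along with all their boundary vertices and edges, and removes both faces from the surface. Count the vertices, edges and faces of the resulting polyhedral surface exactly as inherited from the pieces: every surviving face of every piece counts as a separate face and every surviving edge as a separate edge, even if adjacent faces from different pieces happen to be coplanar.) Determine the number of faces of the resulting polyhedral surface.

17

A 14-gonal pyramid: V=15, E=28, F=15.
Attach a triangular pyramid (V=4, E=6, F=4) along a 3-gon: merge 3 vertices and 3 edges, delete both glued faces → V=16, E=31, F=17.
Check: V − E + F = 16 − 31 + 17 = 2.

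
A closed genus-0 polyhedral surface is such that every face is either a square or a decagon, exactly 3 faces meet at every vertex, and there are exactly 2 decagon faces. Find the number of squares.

Let x be the number of squares; then F = 2 + x.
Edge–face incidences: 2E = 10·2 + 4·x = 20 + 4x.
Every vertex has degree 3, so 3V = 2E.
Euler: V − E + F = 2 ⇒ (2E)/3 − E + (2 + x) = 2.
Multiply by 6: 2·(2E) − 3·(2E) + 6·(2 + x) = 12, i.e. 12 + 6x − (20 + 4x) = 12.
Collecting terms: 2x − 8 = 12, so 2x = 20, so x = 10.
Then 2E = 20 + 4·10 = 60, so E = 30, V = 2E/3 = 20, F = 2 + 10 = 12.

10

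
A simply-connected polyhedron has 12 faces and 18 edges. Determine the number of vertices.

Here V − E + F = 2.
V = 2 + E − F = 2 + 18 − 12 = 8.

8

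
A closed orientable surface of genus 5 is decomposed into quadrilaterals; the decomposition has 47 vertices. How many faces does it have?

χ = 2 − 2·5 = -8, and every face is a square so 4F = 2E.
V − E + F = -8 with E = 4F/2 gives 47 − (4/2 − 1)·F = -8, so F = 55 and E = 110.

55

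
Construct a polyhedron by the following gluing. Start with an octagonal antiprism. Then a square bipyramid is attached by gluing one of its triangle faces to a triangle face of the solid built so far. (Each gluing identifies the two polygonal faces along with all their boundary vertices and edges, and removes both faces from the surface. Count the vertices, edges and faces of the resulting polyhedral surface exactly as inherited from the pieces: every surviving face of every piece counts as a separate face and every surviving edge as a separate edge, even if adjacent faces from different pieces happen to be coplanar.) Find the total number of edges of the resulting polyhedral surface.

An octagonal antiprism: V=16, E=32, F=18.
Attach a square bipyramid (V=6, E=12, F=8) along a 3-gon: merge 3 vertices and 3 edges, delete both glued faces → V=19, E=41, F=24.
Check: V − E + F = 19 − 41 + 24 = 2.

41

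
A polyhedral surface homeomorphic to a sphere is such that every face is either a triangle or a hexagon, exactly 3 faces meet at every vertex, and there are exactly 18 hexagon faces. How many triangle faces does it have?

4

Let x be the number of triangles; then F = 18 + x.
Edge–face incidences: 2E = 6·18 + 3·x = 108 + 3x.
Every vertex has degree 3, so 3V = 2E.
Euler: V − E + F = 2 ⇒ (2E)/3 − E + (18 + x) = 2.
Multiply by 6: 2·(2E) − 3·(2E) + 6·(18 + x) = 12, i.e. 108 + 6x − (108 + 3x) = 12.
Collecting terms: 3x = 12, so x = 4.
Then 2E = 108 + 3·4 = 120, so E = 60, V = 2E/3 = 40, F = 18 + 4 = 22.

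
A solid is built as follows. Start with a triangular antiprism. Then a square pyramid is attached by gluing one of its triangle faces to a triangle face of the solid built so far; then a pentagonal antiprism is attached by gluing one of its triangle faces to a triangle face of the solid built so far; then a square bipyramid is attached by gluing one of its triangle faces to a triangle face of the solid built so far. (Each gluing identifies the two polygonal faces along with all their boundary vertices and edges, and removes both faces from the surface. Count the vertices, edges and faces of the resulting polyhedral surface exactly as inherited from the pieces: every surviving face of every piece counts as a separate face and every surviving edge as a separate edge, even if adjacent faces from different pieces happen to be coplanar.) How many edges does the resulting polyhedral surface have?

43

A triangular antiprism: V=6, E=12, F=8.
Attach a square pyramid (V=5, E=8, F=5) along a 3-gon: merge 3 vertices and 3 edges, delete both glued faces → V=8, E=17, F=11.
Attach a pentagonal antiprism (V=10, E=20, F=12) along a 3-gon: merge 3 vertices and 3 edges, delete both glued faces → V=15, E=34, F=21.
Attach a square bipyramid (V=6, E=12, F=8) along a 3-gon: merge 3 vertices and 3 edges, delete both glued faces → V=18, E=43, F=27.
Check: V − E + F = 18 − 43 + 27 = 2.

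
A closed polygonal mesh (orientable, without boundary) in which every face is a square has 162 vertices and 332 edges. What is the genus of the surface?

Every face is a square and each edge borders two faces, so 4F = 2·332, giving F = 166.
χ = V − E + F = 162 − 332 + 166 = -4.
For a closed orientable surface χ = 2 − 2g, so g = (2 − (-4))/2 = 3.

3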